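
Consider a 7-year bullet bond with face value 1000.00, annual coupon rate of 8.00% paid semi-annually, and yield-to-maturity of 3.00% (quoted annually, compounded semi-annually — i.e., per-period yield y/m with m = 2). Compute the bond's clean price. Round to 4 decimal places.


Coupon per period c = face * coupon_rate / m = 40.000000
Periods per year m = 2; per-period yield y/m = 0.015000
Number of cashflows N = 14
Cashflows (t years, CF_t, discount factor 1/(1+y/m)^(m*t), PV):
  t = 0.5000: CF_t = 40.000000, DF = 0.985222, PV = 39.408867
  t = 1.0000: CF_t = 40.000000, DF = 0.970662, PV = 38.826470
  t = 1.5000: CF_t = 40.000000, DF = 0.956317, PV = 38.252680
  t = 2.0000: CF_t = 40.000000, DF = 0.942184, PV = 37.687369
  t = 2.5000: CF_t = 40.000000, DF = 0.928260, PV = 37.130413
  t = 3.0000: CF_t = 40.000000, DF = 0.914542, PV = 36.581688
  t = 3.5000: CF_t = 40.000000, DF = 0.901027, PV = 36.041072
  t = 4.0000: CF_t = 40.000000, DF = 0.887711, PV = 35.508445
  t = 4.5000: CF_t = 40.000000, DF = 0.874592, PV = 34.983690
  t = 5.0000: CF_t = 40.000000, DF = 0.861667, PV = 34.466689
  t = 5.5000: CF_t = 40.000000, DF = 0.848933, PV = 33.957329
  t = 6.0000: CF_t = 40.000000, DF = 0.836387, PV = 33.455497
  t = 6.5000: CF_t = 40.000000, DF = 0.824027, PV = 32.961081
  t = 7.0000: CF_t = 1040.000000, DF = 0.811849, PV = 844.323249
Price P = sum_t PV_t = 1313.584538

Answer: Price = 1313.5845


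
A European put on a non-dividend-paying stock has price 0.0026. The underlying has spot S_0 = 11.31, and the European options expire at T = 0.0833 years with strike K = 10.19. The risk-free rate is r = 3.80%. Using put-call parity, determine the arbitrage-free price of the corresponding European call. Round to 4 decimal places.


Put-call parity: C - P = S_0 * exp(-qT) - K * exp(-rT).
S_0 * exp(-qT) = 11.3100 * 1.00000000 = 11.31000000
K * exp(-rT) = 10.1900 * 0.99683960 = 10.15779557
C = P + S*exp(-qT) - K*exp(-rT)
C = 0.0026 + 11.31000000 - 10.15779557 = 1.1548

Answer: Call price = 1.1548


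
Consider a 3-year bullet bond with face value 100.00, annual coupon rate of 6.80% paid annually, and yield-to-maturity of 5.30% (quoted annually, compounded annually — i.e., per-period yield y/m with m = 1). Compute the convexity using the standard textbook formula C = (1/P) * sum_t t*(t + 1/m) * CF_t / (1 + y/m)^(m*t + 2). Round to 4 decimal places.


Coupon per period c = face * coupon_rate / m = 6.800000
Periods per year m = 1; per-period yield y/m = 0.053000
Number of cashflows N = 3
Cashflows (t years, CF_t, discount factor 1/(1+y/m)^(m*t), PV):
  t = 1.0000: CF_t = 6.800000, DF = 0.949668, PV = 6.457740
  t = 2.0000: CF_t = 6.800000, DF = 0.901869, PV = 6.132706
  t = 3.0000: CF_t = 106.800000, DF = 0.856475, PV = 91.471571
Price P = sum_t PV_t = 104.062017
Convexity numerator sum_t t*(t + 1/m) * CF_t / (1+y/m)^(m*t + 2):
  t = 1.0000: term = 11.648065
  t = 2.0000: term = 33.185371
  t = 3.0000: term = 989.944034
Convexity = (1/P) * sum = 1034.777471 / 104.062017 = 9.943854

Answer: Convexity = 9.9439


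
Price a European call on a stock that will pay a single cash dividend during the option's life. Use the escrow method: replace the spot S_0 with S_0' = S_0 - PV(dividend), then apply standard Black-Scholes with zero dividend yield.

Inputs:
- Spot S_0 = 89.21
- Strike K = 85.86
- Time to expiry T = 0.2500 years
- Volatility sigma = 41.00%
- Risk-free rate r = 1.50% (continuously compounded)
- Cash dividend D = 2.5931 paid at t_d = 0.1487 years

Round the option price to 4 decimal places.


PV(D) = D * exp(-r * t_d) = 2.5931 * 0.99777199 = 2.58732254
S_0' = S_0 - PV(D) = 89.2100 - 2.58732254 = 86.62267746
d1 = (ln(S_0'/K) + (r + sigma^2/2)*T) / (sigma*sqrt(T)) = 0.16393211
d2 = d1 - sigma*sqrt(T) = -0.04106789
exp(-rT) = 0.99625702
N(d1) = 0.56510771; N(d2) = 0.48362089
C = S_0' * N(d1) - K * exp(-rT) * N(d2) = 86.62267746 * 0.56510771 - 85.8600 * 0.99625702 * 0.48362089 = 7.5829

Answer: Price = 7.5829


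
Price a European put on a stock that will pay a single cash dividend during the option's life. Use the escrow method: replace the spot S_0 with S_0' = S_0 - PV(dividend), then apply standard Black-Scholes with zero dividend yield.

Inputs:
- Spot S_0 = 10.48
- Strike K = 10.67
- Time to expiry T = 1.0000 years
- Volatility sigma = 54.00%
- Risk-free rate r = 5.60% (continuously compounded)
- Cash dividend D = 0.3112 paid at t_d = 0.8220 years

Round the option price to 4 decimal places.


Answer: Price = 2.1107

Derivation:
PV(D) = D * exp(-r * t_d) = 0.3112 * 0.95501140 = 0.29719955
S_0' = S_0 - PV(D) = 10.4800 - 0.29719955 = 10.18280045
d1 = (ln(S_0'/K) + (r + sigma^2/2)*T) / (sigma*sqrt(T)) = 0.28715556
d2 = d1 - sigma*sqrt(T) = -0.25284444
exp(-rT) = 0.94553914
N(-d1) = 0.38699661; N(-d2) = 0.59980579
P = K * exp(-rT) * N(-d2) - S_0' * N(-d1) = 10.6700 * 0.94553914 * 0.59980579 - 10.18280045 * 0.38699661 = 2.1107


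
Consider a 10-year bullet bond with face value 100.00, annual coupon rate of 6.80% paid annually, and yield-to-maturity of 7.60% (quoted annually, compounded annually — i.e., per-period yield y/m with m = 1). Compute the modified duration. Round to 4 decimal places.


Coupon per period c = face * coupon_rate / m = 6.800000
Periods per year m = 1; per-period yield y/m = 0.076000
Number of cashflows N = 10
Cashflows (t years, CF_t, discount factor 1/(1+y/m)^(m*t), PV):
  t = 1.0000: CF_t = 6.800000, DF = 0.929368, PV = 6.319703
  t = 2.0000: CF_t = 6.800000, DF = 0.863725, PV = 5.873330
  t = 3.0000: CF_t = 6.800000, DF = 0.802718, PV = 5.458485
  t = 4.0000: CF_t = 6.800000, DF = 0.746021, PV = 5.072941
  t = 5.0000: CF_t = 6.800000, DF = 0.693328, PV = 4.714629
  t = 6.0000: CF_t = 6.800000, DF = 0.644357, PV = 4.381626
  t = 7.0000: CF_t = 6.800000, DF = 0.598845, PV = 4.072143
  t = 8.0000: CF_t = 6.800000, DF = 0.556547, PV = 3.784519
  t = 9.0000: CF_t = 6.800000, DF = 0.517237, PV = 3.517211
  t = 10.0000: CF_t = 106.800000, DF = 0.480704, PV = 51.339134
Price P = sum_t PV_t = 94.533721
First compute Macaulay numerator sum_t t * PV_t:
  t * PV_t at t = 1.0000: 6.319703
  t * PV_t at t = 2.0000: 11.746659
  t * PV_t at t = 3.0000: 16.375454
  t * PV_t at t = 4.0000: 20.291765
  t * PV_t at t = 5.0000: 23.573147
  t * PV_t at t = 6.0000: 26.289755
  t * PV_t at t = 7.0000: 28.505001
  t * PV_t at t = 8.0000: 30.276156
  t * PV_t at t = 9.0000: 31.654902
  t * PV_t at t = 10.0000: 513.391341
Macaulay duration D = 708.423882 / 94.533721 = 7.493875
Modified duration = D / (1 + y/m) = 7.493875 / (1 + 0.076000) = 6.964568

Answer: Modified duration = 6.9646


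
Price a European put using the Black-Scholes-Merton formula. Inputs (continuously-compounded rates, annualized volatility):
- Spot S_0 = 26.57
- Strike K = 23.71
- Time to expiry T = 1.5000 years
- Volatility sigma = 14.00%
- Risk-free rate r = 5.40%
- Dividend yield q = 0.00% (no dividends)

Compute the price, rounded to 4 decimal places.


Answer: Price = 0.2630

Derivation:
d1 = (ln(S/K) + (r - q + 0.5*sigma^2) * T) / (sigma * sqrt(T)) = 1.22232956
d2 = d1 - sigma * sqrt(T) = 1.05086527
exp(-rT) = 0.92219369; exp(-qT) = 1.00000000
P = K * exp(-rT) * N(-d2) - S_0 * exp(-qT) * N(-d1)
N(-d1) = 0.11079151; N(-d2) = 0.14666024
P = 23.7100 * 0.92219369 * 0.14666024 - 26.5700 * 1.00000000 * 0.11079151 = 0.2630


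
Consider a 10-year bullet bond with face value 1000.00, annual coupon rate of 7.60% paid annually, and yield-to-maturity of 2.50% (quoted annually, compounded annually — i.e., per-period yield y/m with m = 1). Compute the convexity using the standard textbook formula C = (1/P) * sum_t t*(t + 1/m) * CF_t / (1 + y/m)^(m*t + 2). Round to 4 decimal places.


Coupon per period c = face * coupon_rate / m = 76.000000
Periods per year m = 1; per-period yield y/m = 0.025000
Number of cashflows N = 10
Cashflows (t years, CF_t, discount factor 1/(1+y/m)^(m*t), PV):
  t = 1.0000: CF_t = 76.000000, DF = 0.975610, PV = 74.146341
  t = 2.0000: CF_t = 76.000000, DF = 0.951814, PV = 72.337894
  t = 3.0000: CF_t = 76.000000, DF = 0.928599, PV = 70.573555
  t = 4.0000: CF_t = 76.000000, DF = 0.905951, PV = 68.852249
  t = 5.0000: CF_t = 76.000000, DF = 0.883854, PV = 67.172926
  t = 6.0000: CF_t = 76.000000, DF = 0.862297, PV = 65.534562
  t = 7.0000: CF_t = 76.000000, DF = 0.841265, PV = 63.936158
  t = 8.0000: CF_t = 76.000000, DF = 0.820747, PV = 62.376739
  t = 9.0000: CF_t = 76.000000, DF = 0.800728, PV = 60.855355
  t = 10.0000: CF_t = 1076.000000, DF = 0.781198, PV = 840.569480
Price P = sum_t PV_t = 1446.355260
Convexity numerator sum_t t*(t + 1/m) * CF_t / (1+y/m)^(m*t + 2):
  t = 1.0000: term = 141.147110
  t = 2.0000: term = 413.113494
  t = 3.0000: term = 806.075110
  t = 4.0000: term = 1310.691236
  t = 5.0000: term = 1918.084736
  t = 6.0000: term = 2619.823054
  t = 7.0000: term = 3407.899908
  t = 8.0000: term = 4274.717654
  t = 9.0000: term = 5213.070310
  t = 10.0000: term = 88007.274554
Convexity = (1/P) * sum = 108111.897167 / 1446.355260 = 74.747816

Answer: Convexity = 74.7478


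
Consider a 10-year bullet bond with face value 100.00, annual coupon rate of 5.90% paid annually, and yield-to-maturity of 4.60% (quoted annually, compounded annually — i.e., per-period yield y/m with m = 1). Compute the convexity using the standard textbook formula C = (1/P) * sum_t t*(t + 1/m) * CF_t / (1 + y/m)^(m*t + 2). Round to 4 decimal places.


Answer: Convexity = 73.4276

Derivation:
Coupon per period c = face * coupon_rate / m = 5.900000
Periods per year m = 1; per-period yield y/m = 0.046000
Number of cashflows N = 10
Cashflows (t years, CF_t, discount factor 1/(1+y/m)^(m*t), PV):
  t = 1.0000: CF_t = 5.900000, DF = 0.956023, PV = 5.640535
  t = 2.0000: CF_t = 5.900000, DF = 0.913980, PV = 5.392481
  t = 3.0000: CF_t = 5.900000, DF = 0.873786, PV = 5.155336
  t = 4.0000: CF_t = 5.900000, DF = 0.835359, PV = 4.928619
  t = 5.0000: CF_t = 5.900000, DF = 0.798623, PV = 4.711873
  t = 6.0000: CF_t = 5.900000, DF = 0.763501, PV = 4.504659
  t = 7.0000: CF_t = 5.900000, DF = 0.729925, PV = 4.306557
  t = 8.0000: CF_t = 5.900000, DF = 0.697825, PV = 4.117167
  t = 9.0000: CF_t = 5.900000, DF = 0.667137, PV = 3.936107
  t = 10.0000: CF_t = 105.900000, DF = 0.637798, PV = 67.542808
Price P = sum_t PV_t = 110.236143
Convexity numerator sum_t t*(t + 1/m) * CF_t / (1+y/m)^(m*t + 2):
  t = 1.0000: term = 10.310672
  t = 2.0000: term = 29.571716
  t = 3.0000: term = 56.542478
  t = 4.0000: term = 90.093177
  t = 5.0000: term = 129.196716
  t = 6.0000: term = 172.921035
  t = 7.0000: term = 220.421969
  t = 8.0000: term = 270.936591
  t = 9.0000: term = 323.776997
  t = 10.0000: term = 6790.604406
Convexity = (1/P) * sum = 8094.375756 / 110.236143 = 73.427603


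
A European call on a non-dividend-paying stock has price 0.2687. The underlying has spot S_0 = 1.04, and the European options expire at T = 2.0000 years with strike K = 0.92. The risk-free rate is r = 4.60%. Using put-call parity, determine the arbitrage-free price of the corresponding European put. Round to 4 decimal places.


Put-call parity: C - P = S_0 * exp(-qT) - K * exp(-rT).
S_0 * exp(-qT) = 1.0400 * 1.00000000 = 1.04000000
K * exp(-rT) = 0.9200 * 0.91210515 = 0.83913674
P = C - S*exp(-qT) + K*exp(-rT)
P = 0.2687 - 1.04000000 + 0.83913674 = 0.0678

Answer: Put price = 0.0678


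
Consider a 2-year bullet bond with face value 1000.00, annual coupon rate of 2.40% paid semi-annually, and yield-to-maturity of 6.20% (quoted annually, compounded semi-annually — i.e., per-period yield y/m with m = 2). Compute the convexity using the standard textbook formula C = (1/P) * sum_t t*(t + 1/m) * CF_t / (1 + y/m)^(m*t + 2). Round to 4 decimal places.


Answer: Convexity = 4.5887

Derivation:
Coupon per period c = face * coupon_rate / m = 12.000000
Periods per year m = 2; per-period yield y/m = 0.031000
Number of cashflows N = 4
Cashflows (t years, CF_t, discount factor 1/(1+y/m)^(m*t), PV):
  t = 0.5000: CF_t = 12.000000, DF = 0.969932, PV = 11.639185
  t = 1.0000: CF_t = 12.000000, DF = 0.940768, PV = 11.289219
  t = 1.5000: CF_t = 12.000000, DF = 0.912481, PV = 10.949776
  t = 2.0000: CF_t = 1012.000000, DF = 0.885045, PV = 895.665511
Price P = sum_t PV_t = 929.543692
Convexity numerator sum_t t*(t + 1/m) * CF_t / (1+y/m)^(m*t + 2):
  t = 0.5000: term = 5.474888
  t = 1.0000: term = 15.930809
  t = 1.5000: term = 30.903607
  t = 2.0000: term = 4213.068546
Convexity = (1/P) * sum = 4265.377851 / 929.543692 = 4.588679


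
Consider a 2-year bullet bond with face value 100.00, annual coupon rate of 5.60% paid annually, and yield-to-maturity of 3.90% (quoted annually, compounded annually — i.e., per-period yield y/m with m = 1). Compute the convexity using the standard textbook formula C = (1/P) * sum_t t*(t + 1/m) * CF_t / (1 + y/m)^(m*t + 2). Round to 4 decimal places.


Coupon per period c = face * coupon_rate / m = 5.600000
Periods per year m = 1; per-period yield y/m = 0.039000
Number of cashflows N = 2
Cashflows (t years, CF_t, discount factor 1/(1+y/m)^(m*t), PV):
  t = 1.0000: CF_t = 5.600000, DF = 0.962464, PV = 5.389798
  t = 2.0000: CF_t = 105.600000, DF = 0.926337, PV = 97.821163
Price P = sum_t PV_t = 103.210961
Convexity numerator sum_t t*(t + 1/m) * CF_t / (1+y/m)^(m*t + 2):
  t = 1.0000: term = 9.985536
  t = 2.0000: term = 543.692045
Convexity = (1/P) * sum = 553.677581 / 103.210961 = 5.364523

Answer: Convexity = 5.3645


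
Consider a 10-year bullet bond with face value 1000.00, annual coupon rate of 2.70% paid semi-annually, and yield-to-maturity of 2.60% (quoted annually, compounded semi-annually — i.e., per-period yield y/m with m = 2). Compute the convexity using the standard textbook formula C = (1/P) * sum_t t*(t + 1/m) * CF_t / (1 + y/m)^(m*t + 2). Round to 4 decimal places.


Answer: Convexity = 86.6002

Derivation:
Coupon per period c = face * coupon_rate / m = 13.500000
Periods per year m = 2; per-period yield y/m = 0.013000
Number of cashflows N = 20
Cashflows (t years, CF_t, discount factor 1/(1+y/m)^(m*t), PV):
  t = 0.5000: CF_t = 13.500000, DF = 0.987167, PV = 13.326752
  t = 1.0000: CF_t = 13.500000, DF = 0.974498, PV = 13.155728
  t = 1.5000: CF_t = 13.500000, DF = 0.961992, PV = 12.986898
  t = 2.0000: CF_t = 13.500000, DF = 0.949647, PV = 12.820235
  t = 2.5000: CF_t = 13.500000, DF = 0.937460, PV = 12.655711
  t = 3.0000: CF_t = 13.500000, DF = 0.925429, PV = 12.493298
  t = 3.5000: CF_t = 13.500000, DF = 0.913553, PV = 12.332969
  t = 4.0000: CF_t = 13.500000, DF = 0.901829, PV = 12.174698
  t = 4.5000: CF_t = 13.500000, DF = 0.890256, PV = 12.018458
  t = 5.0000: CF_t = 13.500000, DF = 0.878831, PV = 11.864223
  t = 5.5000: CF_t = 13.500000, DF = 0.867553, PV = 11.711968
  t = 6.0000: CF_t = 13.500000, DF = 0.856420, PV = 11.561666
  t = 6.5000: CF_t = 13.500000, DF = 0.845429, PV = 11.413293
  t = 7.0000: CF_t = 13.500000, DF = 0.834580, PV = 11.266825
  t = 7.5000: CF_t = 13.500000, DF = 0.823869, PV = 11.122236
  t = 8.0000: CF_t = 13.500000, DF = 0.813296, PV = 10.979502
  t = 8.5000: CF_t = 13.500000, DF = 0.802859, PV = 10.838600
  t = 9.0000: CF_t = 13.500000, DF = 0.792556, PV = 10.699507
  t = 9.5000: CF_t = 13.500000, DF = 0.782385, PV = 10.562198
  t = 10.0000: CF_t = 1013.500000, DF = 0.772345, PV = 782.771213
Price P = sum_t PV_t = 1008.755978
Convexity numerator sum_t t*(t + 1/m) * CF_t / (1+y/m)^(m*t + 2):
  t = 0.5000: term = 6.493449
  t = 1.0000: term = 19.230353
  t = 1.5000: term = 37.967132
  t = 2.0000: term = 62.466490
  t = 2.5000: term = 92.497270
  t = 3.0000: term = 127.834332
  t = 3.5000: term = 168.258416
  t = 4.0000: term = 213.556021
  t = 4.5000: term = 263.519275
  t = 5.0000: term = 317.945819
  t = 5.5000: term = 376.638680
  t = 6.0000: term = 439.406160
  t = 6.5000: term = 506.061717
  t = 7.0000: term = 576.423856
  t = 7.5000: term = 650.316013
  t = 8.0000: term = 727.566451
  t = 8.5000: term = 808.008151
  t = 9.0000: term = 891.478710
  t = 9.5000: term = 977.820237
  t = 10.0000: term = 80094.972051
Convexity = (1/P) * sum = 87358.460580 / 1008.755978 = 86.600191


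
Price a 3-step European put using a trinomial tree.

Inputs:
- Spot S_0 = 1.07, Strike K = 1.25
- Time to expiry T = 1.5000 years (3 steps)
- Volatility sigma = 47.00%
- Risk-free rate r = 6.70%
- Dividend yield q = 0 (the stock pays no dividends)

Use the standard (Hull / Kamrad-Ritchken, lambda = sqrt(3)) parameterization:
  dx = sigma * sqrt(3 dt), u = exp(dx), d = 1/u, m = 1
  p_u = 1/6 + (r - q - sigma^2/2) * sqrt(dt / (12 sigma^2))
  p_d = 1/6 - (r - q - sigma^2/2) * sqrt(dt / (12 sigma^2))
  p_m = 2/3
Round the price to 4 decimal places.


Answer: Price = V(0,0) = 0.2830

Derivation:
dt = T/N = 0.500000; dx = sigma*sqrt(3*dt) = 0.575630
u = exp(dx) = 1.778251; d = 1/u = 0.562350
p_u = 0.147796, p_m = 0.666667, p_d = 0.185537
Discount per step: exp(-r*dt) = 0.967055
Stock lattice S(k, j) with j the centered position index:
  k=0: S(0,+0) = 1.0700
  k=1: S(1,-1) = 0.6017; S(1,+0) = 1.0700; S(1,+1) = 1.9027
  k=2: S(2,-2) = 0.3384; S(2,-1) = 0.6017; S(2,+0) = 1.0700; S(2,+1) = 1.9027; S(2,+2) = 3.3835
  k=3: S(3,-3) = 0.1903; S(3,-2) = 0.3384; S(3,-1) = 0.6017; S(3,+0) = 1.0700; S(3,+1) = 1.9027; S(3,+2) = 3.3835; S(3,+3) = 6.0168
Terminal payoffs V(N, j) = max(K - S_T, 0):
  V(3,-3) = 1.059715; V(3,-2) = 0.911625; V(3,-1) = 0.648285; V(3,+0) = 0.180000; V(3,+1) = 0.000000; V(3,+2) = 0.000000; V(3,+3) = 0.000000
Backward induction: V(k, j) = exp(-r*dt) * [p_u * V(k+1, j+1) + p_m * V(k+1, j) + p_d * V(k+1, j-1)]
  V(2,-2) = exp(-r*dt) * [p_u*0.648285 + p_m*0.911625 + p_d*1.059715] = 0.870524
  V(2,-1) = exp(-r*dt) * [p_u*0.180000 + p_m*0.648285 + p_d*0.911625] = 0.607246
  V(2,+0) = exp(-r*dt) * [p_u*0.000000 + p_m*0.180000 + p_d*0.648285] = 0.232365
  V(2,+1) = exp(-r*dt) * [p_u*0.000000 + p_m*0.000000 + p_d*0.180000] = 0.032296
  V(2,+2) = exp(-r*dt) * [p_u*0.000000 + p_m*0.000000 + p_d*0.000000] = 0.000000
  V(1,-1) = exp(-r*dt) * [p_u*0.232365 + p_m*0.607246 + p_d*0.870524] = 0.580899
  V(1,+0) = exp(-r*dt) * [p_u*0.032296 + p_m*0.232365 + p_d*0.607246] = 0.263378
  V(1,+1) = exp(-r*dt) * [p_u*0.000000 + p_m*0.032296 + p_d*0.232365] = 0.062514
  V(0,+0) = exp(-r*dt) * [p_u*0.062514 + p_m*0.263378 + p_d*0.580899] = 0.282963


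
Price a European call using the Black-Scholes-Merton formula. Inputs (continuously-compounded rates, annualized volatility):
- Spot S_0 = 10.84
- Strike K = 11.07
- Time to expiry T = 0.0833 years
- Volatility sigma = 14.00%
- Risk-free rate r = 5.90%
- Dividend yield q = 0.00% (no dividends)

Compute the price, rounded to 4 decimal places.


Answer: Price = 0.1020

Derivation:
d1 = (ln(S/K) + (r - q + 0.5*sigma^2) * T) / (sigma * sqrt(T)) = -0.37777920
d2 = d1 - sigma * sqrt(T) = -0.41818563
exp(-rT) = 0.99509736; exp(-qT) = 1.00000000
C = S_0 * exp(-qT) * N(d1) - K * exp(-rT) * N(d2)
N(d1) = 0.35279731; N(d2) = 0.33790570
C = 10.8400 * 1.00000000 * 0.35279731 - 11.0700 * 0.99509736 * 0.33790570 = 0.1020


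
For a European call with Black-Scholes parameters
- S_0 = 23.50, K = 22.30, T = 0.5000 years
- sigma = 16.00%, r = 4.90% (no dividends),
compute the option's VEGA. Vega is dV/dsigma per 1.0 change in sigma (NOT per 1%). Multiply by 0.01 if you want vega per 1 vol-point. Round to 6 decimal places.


Answer: Vega = 5.054851

Derivation:
d1 = 0.7363964052; d2 = 0.6232593202
phi(d1) = 0.3041974244; exp(-qT) = 1.0000000000; exp(-rT) = 0.9757976889
Vega = S * exp(-qT) * phi(d1) * sqrt(T) = 23.5000 * 1.0000000000 * 0.3041974244 * 0.7071067812 = 5.054851


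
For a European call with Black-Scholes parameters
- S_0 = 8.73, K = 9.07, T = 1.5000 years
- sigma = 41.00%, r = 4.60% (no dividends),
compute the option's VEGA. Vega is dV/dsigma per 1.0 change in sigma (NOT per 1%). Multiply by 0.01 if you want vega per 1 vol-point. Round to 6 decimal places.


Answer: Vega = 4.062359

Derivation:
d1 = 0.3123957853; d2 = -0.1897496120
phi(d1) = 0.3799429776; exp(-qT) = 1.0000000000; exp(-rT) = 0.9333266801
Vega = S * exp(-qT) * phi(d1) * sqrt(T) = 8.7300 * 1.0000000000 * 0.3799429776 * 1.2247448714 = 4.062359


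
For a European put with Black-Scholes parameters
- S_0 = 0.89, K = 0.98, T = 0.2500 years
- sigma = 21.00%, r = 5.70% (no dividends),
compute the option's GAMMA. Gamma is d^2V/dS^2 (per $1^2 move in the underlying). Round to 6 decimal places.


Answer: Gamma = 3.272341

Derivation:
d1 = -0.7292248470; d2 = -0.8342248470
phi(d1) = 0.3058003099; exp(-qT) = 1.0000000000; exp(-rT) = 0.9858510507
Gamma = exp(-qT) * phi(d1) / (S * sigma * sqrt(T)) = 1.0000000000 * 0.3058003099 / (0.8900 * 0.2100 * 0.5000000000) = 3.272341


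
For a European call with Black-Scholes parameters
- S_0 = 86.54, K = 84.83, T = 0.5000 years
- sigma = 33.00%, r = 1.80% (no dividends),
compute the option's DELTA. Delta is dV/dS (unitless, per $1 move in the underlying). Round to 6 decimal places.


d1 = 0.2407697775; d2 = 0.0074245397
phi(d1) = 0.3875448961; exp(-qT) = 1.0000000000; exp(-rT) = 0.9910403788
N(d1) = 0.5951332226
Delta = exp(-qT) * N(d1) = 1.0000000000 * 0.5951332226 = 0.595133

Answer: Delta = 0.595133


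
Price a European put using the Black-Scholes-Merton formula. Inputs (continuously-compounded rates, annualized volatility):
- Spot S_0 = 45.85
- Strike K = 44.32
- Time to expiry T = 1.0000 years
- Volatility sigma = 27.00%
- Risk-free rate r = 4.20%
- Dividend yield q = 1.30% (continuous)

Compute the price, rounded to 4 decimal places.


Answer: Price = 3.4582

Derivation:
d1 = (ln(S/K) + (r - q + 0.5*sigma^2) * T) / (sigma * sqrt(T)) = 0.36810799
d2 = d1 - sigma * sqrt(T) = 0.09810799
exp(-rT) = 0.95886978; exp(-qT) = 0.98708414
P = K * exp(-rT) * N(-d2) - S_0 * exp(-qT) * N(-d1)
N(-d1) = 0.35639636; N(-d2) = 0.46092327
P = 44.3200 * 0.95886978 * 0.46092327 - 45.8500 * 0.98708414 * 0.35639636 = 3.4582


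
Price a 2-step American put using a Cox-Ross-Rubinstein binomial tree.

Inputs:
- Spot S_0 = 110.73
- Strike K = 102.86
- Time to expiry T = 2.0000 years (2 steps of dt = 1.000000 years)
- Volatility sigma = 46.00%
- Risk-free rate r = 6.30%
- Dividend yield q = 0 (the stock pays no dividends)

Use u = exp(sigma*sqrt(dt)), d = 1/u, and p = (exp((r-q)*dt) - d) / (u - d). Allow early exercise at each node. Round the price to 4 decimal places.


Answer: Price = V(0,0) = 16.8581

Derivation:
dt = T/N = 1.000000
u = exp(sigma*sqrt(dt)) = 1.584074; d = 1/u = 0.631284
p = (exp((r-q)*dt) - d) / (u - d) = 0.455235
Discount per step: exp(-r*dt) = 0.938943
Stock lattice S(k, i) with i counting down-moves:
  k=0: S(0,0) = 110.7300
  k=1: S(1,0) = 175.4045; S(1,1) = 69.9020
  k=2: S(2,0) = 277.8537; S(2,1) = 110.7300; S(2,2) = 44.1280
Terminal payoffs V(N, i) = max(K - S_T, 0):
  V(2,0) = 0.000000; V(2,1) = 0.000000; V(2,2) = 58.731987
Backward induction: V(k, i) = exp(-r*dt) * [p * V(k+1, i) + (1-p) * V(k+1, i+1)]; then take max(V_cont, immediate exercise) for American.
  V(1,0) = exp(-r*dt) * [p*0.000000 + (1-p)*0.000000] = 0.000000; exercise = 0.000000; V(1,0) = max -> 0.000000
  V(1,1) = exp(-r*dt) * [p*0.000000 + (1-p)*58.731987] = 30.041637; exercise = 32.957962; V(1,1) = max -> 32.957962
  V(0,0) = exp(-r*dt) * [p*0.000000 + (1-p)*32.957962] = 16.858125; exercise = 0.000000; V(0,0) = max -> 16.858125


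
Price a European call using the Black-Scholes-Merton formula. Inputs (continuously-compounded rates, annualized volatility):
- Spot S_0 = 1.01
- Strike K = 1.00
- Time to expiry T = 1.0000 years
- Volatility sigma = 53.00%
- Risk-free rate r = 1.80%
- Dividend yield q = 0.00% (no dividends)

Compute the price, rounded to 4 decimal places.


Answer: Price = 0.2224

Derivation:
d1 = (ln(S/K) + (r - q + 0.5*sigma^2) * T) / (sigma * sqrt(T)) = 0.31773647
d2 = d1 - sigma * sqrt(T) = -0.21226353
exp(-rT) = 0.98216103; exp(-qT) = 1.00000000
C = S_0 * exp(-qT) * N(d1) - K * exp(-rT) * N(d2)
N(d1) = 0.62465758; N(d2) = 0.41595072
C = 1.0100 * 1.00000000 * 0.62465758 - 1.0000 * 0.98216103 * 0.41595072 = 0.2224


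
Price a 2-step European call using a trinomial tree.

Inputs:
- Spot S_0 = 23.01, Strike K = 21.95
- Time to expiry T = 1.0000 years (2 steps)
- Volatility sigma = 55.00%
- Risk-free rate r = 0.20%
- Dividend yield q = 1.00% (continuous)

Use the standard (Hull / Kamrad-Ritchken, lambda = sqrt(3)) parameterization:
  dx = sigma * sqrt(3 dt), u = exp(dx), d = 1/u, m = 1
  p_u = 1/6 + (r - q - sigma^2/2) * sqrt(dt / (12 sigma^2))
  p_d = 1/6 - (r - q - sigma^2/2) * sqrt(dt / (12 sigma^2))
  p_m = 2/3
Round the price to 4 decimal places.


dt = T/N = 0.500000; dx = sigma*sqrt(3*dt) = 0.673610
u = exp(dx) = 1.961304; d = 1/u = 0.509865
p_u = 0.107563, p_m = 0.666667, p_d = 0.225770
Discount per step: exp(-r*dt) = 0.999000
Stock lattice S(k, j) with j the centered position index:
  k=0: S(0,+0) = 23.0100
  k=1: S(1,-1) = 11.7320; S(1,+0) = 23.0100; S(1,+1) = 45.1296
  k=2: S(2,-2) = 5.9817; S(2,-1) = 11.7320; S(2,+0) = 23.0100; S(2,+1) = 45.1296; S(2,+2) = 88.5129
Terminal payoffs V(N, j) = max(S_T - K, 0):
  V(2,-2) = 0.000000; V(2,-1) = 0.000000; V(2,+0) = 1.060000; V(2,+1) = 23.179611; V(2,+2) = 66.562896
Backward induction: V(k, j) = exp(-r*dt) * [p_u * V(k+1, j+1) + p_m * V(k+1, j) + p_d * V(k+1, j-1)]
  V(1,-1) = exp(-r*dt) * [p_u*1.060000 + p_m*0.000000 + p_d*0.000000] = 0.113903
  V(1,+0) = exp(-r*dt) * [p_u*23.179611 + p_m*1.060000 + p_d*0.000000] = 3.196747
  V(1,+1) = exp(-r*dt) * [p_u*66.562896 + p_m*23.179611 + p_d*1.060000] = 22.829284
  V(0,+0) = exp(-r*dt) * [p_u*22.829284 + p_m*3.196747 + p_d*0.113903] = 4.607867

Answer: Price = V(0,0) = 4.6079


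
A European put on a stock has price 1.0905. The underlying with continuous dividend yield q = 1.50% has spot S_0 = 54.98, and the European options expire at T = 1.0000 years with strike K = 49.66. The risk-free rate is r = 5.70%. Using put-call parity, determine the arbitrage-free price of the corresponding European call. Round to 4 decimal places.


Answer: Call price = 8.3434

Derivation:
Put-call parity: C - P = S_0 * exp(-qT) - K * exp(-rT).
S_0 * exp(-qT) = 54.9800 * 0.98511194 = 54.16145444
K * exp(-rT) = 49.6600 * 0.94459407 = 46.90854148
C = P + S*exp(-qT) - K*exp(-rT)
C = 1.0905 + 54.16145444 - 46.90854148 = 8.3434


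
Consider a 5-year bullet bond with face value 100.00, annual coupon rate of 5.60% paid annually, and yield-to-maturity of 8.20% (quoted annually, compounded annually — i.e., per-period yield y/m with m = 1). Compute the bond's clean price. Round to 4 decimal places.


Answer: Price = 89.6734

Derivation:
Coupon per period c = face * coupon_rate / m = 5.600000
Periods per year m = 1; per-period yield y/m = 0.082000
Number of cashflows N = 5
Cashflows (t years, CF_t, discount factor 1/(1+y/m)^(m*t), PV):
  t = 1.0000: CF_t = 5.600000, DF = 0.924214, PV = 5.175601
  t = 2.0000: CF_t = 5.600000, DF = 0.854172, PV = 4.783365
  t = 3.0000: CF_t = 5.600000, DF = 0.789438, PV = 4.420855
  t = 4.0000: CF_t = 5.600000, DF = 0.729610, PV = 4.085818
  t = 5.0000: CF_t = 105.600000, DF = 0.674316, PV = 71.207808
Price P = sum_t PV_t = 89.673446


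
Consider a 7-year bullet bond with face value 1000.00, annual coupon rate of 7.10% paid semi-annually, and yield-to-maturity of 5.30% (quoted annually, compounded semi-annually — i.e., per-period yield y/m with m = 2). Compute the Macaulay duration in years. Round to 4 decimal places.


Answer: Macaulay duration = 5.7121 years

Derivation:
Coupon per period c = face * coupon_rate / m = 35.500000
Periods per year m = 2; per-period yield y/m = 0.026500
Number of cashflows N = 14
Cashflows (t years, CF_t, discount factor 1/(1+y/m)^(m*t), PV):
  t = 0.5000: CF_t = 35.500000, DF = 0.974184, PV = 34.583536
  t = 1.0000: CF_t = 35.500000, DF = 0.949035, PV = 33.690732
  t = 1.5000: CF_t = 35.500000, DF = 0.924535, PV = 32.820976
  t = 2.0000: CF_t = 35.500000, DF = 0.900667, PV = 31.973674
  t = 2.5000: CF_t = 35.500000, DF = 0.877415, PV = 31.148245
  t = 3.0000: CF_t = 35.500000, DF = 0.854764, PV = 30.344126
  t = 3.5000: CF_t = 35.500000, DF = 0.832698, PV = 29.560766
  t = 4.0000: CF_t = 35.500000, DF = 0.811201, PV = 28.797628
  t = 4.5000: CF_t = 35.500000, DF = 0.790259, PV = 28.054192
  t = 5.0000: CF_t = 35.500000, DF = 0.769858, PV = 27.329949
  t = 5.5000: CF_t = 35.500000, DF = 0.749983, PV = 26.624402
  t = 6.0000: CF_t = 35.500000, DF = 0.730622, PV = 25.937070
  t = 6.5000: CF_t = 35.500000, DF = 0.711760, PV = 25.267481
  t = 7.0000: CF_t = 1035.500000, DF = 0.693385, PV = 718.000508
Price P = sum_t PV_t = 1104.133285
Macaulay numerator sum_t t * PV_t:
  t * PV_t at t = 0.5000: 17.291768
  t * PV_t at t = 1.0000: 33.690732
  t * PV_t at t = 1.5000: 49.231464
  t * PV_t at t = 2.0000: 63.947347
  t * PV_t at t = 2.5000: 77.870613
  t * PV_t at t = 3.0000: 91.032378
  t * PV_t at t = 3.5000: 103.462679
  t * PV_t at t = 4.0000: 115.190514
  t * PV_t at t = 4.5000: 126.243865
  t * PV_t at t = 5.0000: 136.649743
  t * PV_t at t = 5.5000: 146.434211
  t * PV_t at t = 6.0000: 155.622418
  t * PV_t at t = 6.5000: 164.238629
  t * PV_t at t = 7.0000: 5026.003554
Macaulay duration D = (sum_t t * PV_t) / P = 6306.909916 / 1104.133285 = 5.712091


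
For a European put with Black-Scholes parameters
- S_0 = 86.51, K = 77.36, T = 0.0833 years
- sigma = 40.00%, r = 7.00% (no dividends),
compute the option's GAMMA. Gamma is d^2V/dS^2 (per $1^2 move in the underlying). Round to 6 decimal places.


d1 = 1.0765564179; d2 = 0.9611094604
phi(d1) = 0.2234817791; exp(-qT) = 1.0000000000; exp(-rT) = 0.9941859673
Gamma = exp(-qT) * phi(d1) / (S * sigma * sqrt(T)) = 1.0000000000 * 0.2234817791 / (86.5100 * 0.4000 * 0.2886173938) = 0.022377

Answer: Gamma = 0.022377


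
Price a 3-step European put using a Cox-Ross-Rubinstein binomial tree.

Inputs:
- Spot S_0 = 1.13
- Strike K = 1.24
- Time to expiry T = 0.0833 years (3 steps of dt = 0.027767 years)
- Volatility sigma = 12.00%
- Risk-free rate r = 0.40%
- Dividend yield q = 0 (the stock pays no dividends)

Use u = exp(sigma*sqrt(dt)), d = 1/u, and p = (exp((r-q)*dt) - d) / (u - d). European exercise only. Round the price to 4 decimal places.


dt = T/N = 0.027767
u = exp(sigma*sqrt(dt)) = 1.020197; d = 1/u = 0.980203
p = (exp((r-q)*dt) - d) / (u - d) = 0.497778
Discount per step: exp(-r*dt) = 0.999889
Stock lattice S(k, i) with i counting down-moves:
  k=0: S(0,0) = 1.1300
  k=1: S(1,0) = 1.1528; S(1,1) = 1.1076
  k=2: S(2,0) = 1.1761; S(2,1) = 1.1300; S(2,2) = 1.0857
  k=3: S(3,0) = 1.1999; S(3,1) = 1.1528; S(3,2) = 1.1076; S(3,3) = 1.0642
Terminal payoffs V(N, i) = max(K - S_T, 0):
  V(3,0) = 0.040139; V(3,1) = 0.087177; V(3,2) = 0.132371; V(3,3) = 0.175793
Backward induction: V(k, i) = exp(-r*dt) * [p * V(k+1, i) + (1-p) * V(k+1, i+1)].
  V(2,0) = exp(-r*dt) * [p*0.040139 + (1-p)*0.087177] = 0.063756
  V(2,1) = exp(-r*dt) * [p*0.087177 + (1-p)*0.132371] = 0.109862
  V(2,2) = exp(-r*dt) * [p*0.132371 + (1-p)*0.175793] = 0.154162
  V(1,0) = exp(-r*dt) * [p*0.063756 + (1-p)*0.109862] = 0.086902
  V(1,1) = exp(-r*dt) * [p*0.109862 + (1-p)*0.154162] = 0.132096
  V(0,0) = exp(-r*dt) * [p*0.086902 + (1-p)*0.132096] = 0.109587

Answer: Price = V(0,0) = 0.1096


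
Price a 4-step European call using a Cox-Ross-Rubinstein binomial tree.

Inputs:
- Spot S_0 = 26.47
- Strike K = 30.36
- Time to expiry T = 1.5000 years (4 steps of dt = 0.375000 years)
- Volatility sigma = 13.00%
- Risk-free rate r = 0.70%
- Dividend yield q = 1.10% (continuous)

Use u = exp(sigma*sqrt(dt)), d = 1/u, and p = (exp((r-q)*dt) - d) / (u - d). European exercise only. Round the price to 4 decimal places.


Answer: Price = V(0,0) = 0.4414

Derivation:
dt = T/N = 0.375000
u = exp(sigma*sqrt(dt)) = 1.082863; d = 1/u = 0.923478
p = (exp((r-q)*dt) - d) / (u - d) = 0.470704
Discount per step: exp(-r*dt) = 0.997378
Stock lattice S(k, i) with i counting down-moves:
  k=0: S(0,0) = 26.4700
  k=1: S(1,0) = 28.6634; S(1,1) = 24.4445
  k=2: S(2,0) = 31.0385; S(2,1) = 26.4700; S(2,2) = 22.5739
  k=3: S(3,0) = 33.6105; S(3,1) = 28.6634; S(3,2) = 24.4445; S(3,3) = 20.8465
  k=4: S(4,0) = 36.3955; S(4,1) = 31.0385; S(4,2) = 26.4700; S(4,3) = 22.5739; S(4,4) = 19.2513
Terminal payoffs V(N, i) = max(S_T - K, 0):
  V(4,0) = 6.035520; V(4,1) = 0.678515; V(4,2) = 0.000000; V(4,3) = 0.000000; V(4,4) = 0.000000
Backward induction: V(k, i) = exp(-r*dt) * [p * V(k+1, i) + (1-p) * V(k+1, i+1)].
  V(3,0) = exp(-r*dt) * [p*6.035520 + (1-p)*0.678515] = 3.191691
  V(3,1) = exp(-r*dt) * [p*0.678515 + (1-p)*0.000000] = 0.318543
  V(3,2) = exp(-r*dt) * [p*0.000000 + (1-p)*0.000000] = 0.000000
  V(3,3) = exp(-r*dt) * [p*0.000000 + (1-p)*0.000000] = 0.000000
  V(2,0) = exp(-r*dt) * [p*3.191691 + (1-p)*0.318543] = 1.666565
  V(2,1) = exp(-r*dt) * [p*0.318543 + (1-p)*0.000000] = 0.149546
  V(2,2) = exp(-r*dt) * [p*0.000000 + (1-p)*0.000000] = 0.000000
  V(1,0) = exp(-r*dt) * [p*1.666565 + (1-p)*0.149546] = 0.861350
  V(1,1) = exp(-r*dt) * [p*0.149546 + (1-p)*0.000000] = 0.070208
  V(0,0) = exp(-r*dt) * [p*0.861350 + (1-p)*0.070208] = 0.441441


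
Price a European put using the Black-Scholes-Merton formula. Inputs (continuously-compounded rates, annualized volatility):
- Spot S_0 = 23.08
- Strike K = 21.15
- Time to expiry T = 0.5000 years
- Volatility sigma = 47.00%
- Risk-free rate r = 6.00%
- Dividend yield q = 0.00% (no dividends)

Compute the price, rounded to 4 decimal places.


Answer: Price = 1.7755

Derivation:
d1 = (ln(S/K) + (r - q + 0.5*sigma^2) * T) / (sigma * sqrt(T)) = 0.51920154
d2 = d1 - sigma * sqrt(T) = 0.18686135
exp(-rT) = 0.97044553; exp(-qT) = 1.00000000
P = K * exp(-rT) * N(-d2) - S_0 * exp(-qT) * N(-d1)
N(-d1) = 0.30181010; N(-d2) = 0.42588467
P = 21.1500 * 0.97044553 * 0.42588467 - 23.0800 * 1.00000000 * 0.30181010 = 1.7755


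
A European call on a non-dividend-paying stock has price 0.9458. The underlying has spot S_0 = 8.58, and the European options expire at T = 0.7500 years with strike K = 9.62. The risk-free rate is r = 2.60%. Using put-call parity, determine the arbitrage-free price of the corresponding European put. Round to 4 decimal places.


Put-call parity: C - P = S_0 * exp(-qT) - K * exp(-rT).
S_0 * exp(-qT) = 8.5800 * 1.00000000 = 8.58000000
K * exp(-rT) = 9.6200 * 0.98068890 = 9.43422717
P = C - S*exp(-qT) + K*exp(-rT)
P = 0.9458 - 8.58000000 + 9.43422717 = 1.8000

Answer: Put price = 1.8000


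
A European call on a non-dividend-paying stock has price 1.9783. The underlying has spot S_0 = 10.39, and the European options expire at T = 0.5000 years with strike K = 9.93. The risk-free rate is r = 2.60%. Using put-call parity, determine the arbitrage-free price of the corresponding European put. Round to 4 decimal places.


Put-call parity: C - P = S_0 * exp(-qT) - K * exp(-rT).
S_0 * exp(-qT) = 10.3900 * 1.00000000 = 10.39000000
K * exp(-rT) = 9.9300 * 0.98708414 = 9.80174546
P = C - S*exp(-qT) + K*exp(-rT)
P = 1.9783 - 10.39000000 + 9.80174546 = 1.3900

Answer: Put price = 1.3900


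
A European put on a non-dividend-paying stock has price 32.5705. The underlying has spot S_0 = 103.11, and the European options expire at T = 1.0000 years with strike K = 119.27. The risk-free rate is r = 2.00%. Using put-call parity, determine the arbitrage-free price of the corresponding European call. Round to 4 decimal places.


Answer: Call price = 18.7722

Derivation:
Put-call parity: C - P = S_0 * exp(-qT) - K * exp(-rT).
S_0 * exp(-qT) = 103.1100 * 1.00000000 = 103.11000000
K * exp(-rT) = 119.2700 * 0.98019867 = 116.90829577
C = P + S*exp(-qT) - K*exp(-rT)
C = 32.5705 + 103.11000000 - 116.90829577 = 18.7722


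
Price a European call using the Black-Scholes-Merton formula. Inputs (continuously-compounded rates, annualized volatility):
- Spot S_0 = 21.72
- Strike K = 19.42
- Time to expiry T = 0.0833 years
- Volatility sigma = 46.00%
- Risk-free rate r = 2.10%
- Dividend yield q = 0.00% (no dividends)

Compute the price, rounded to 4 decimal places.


d1 = (ln(S/K) + (r - q + 0.5*sigma^2) * T) / (sigma * sqrt(T)) = 0.92263318
d2 = d1 - sigma * sqrt(T) = 0.78986918
exp(-rT) = 0.99825223; exp(-qT) = 1.00000000
C = S_0 * exp(-qT) * N(d1) - K * exp(-rT) * N(d2)
N(d1) = 0.82190080; N(d2) = 0.78519791
C = 21.7200 * 1.00000000 * 0.82190080 - 19.4200 * 0.99825223 * 0.78519791 = 2.6298

Answer: Price = 2.6298


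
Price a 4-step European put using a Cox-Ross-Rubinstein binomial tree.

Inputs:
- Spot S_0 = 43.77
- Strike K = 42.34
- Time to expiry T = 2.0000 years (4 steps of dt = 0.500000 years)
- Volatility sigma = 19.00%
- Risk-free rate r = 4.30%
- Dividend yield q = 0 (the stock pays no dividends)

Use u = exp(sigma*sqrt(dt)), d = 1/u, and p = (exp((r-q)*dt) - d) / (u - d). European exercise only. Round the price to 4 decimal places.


Answer: Price = V(0,0) = 2.3045

Derivation:
dt = T/N = 0.500000
u = exp(sigma*sqrt(dt)) = 1.143793; d = 1/u = 0.874284
p = (exp((r-q)*dt) - d) / (u - d) = 0.547101
Discount per step: exp(-r*dt) = 0.978729
Stock lattice S(k, i) with i counting down-moves:
  k=0: S(0,0) = 43.7700
  k=1: S(1,0) = 50.0638; S(1,1) = 38.2674
  k=2: S(2,0) = 57.2627; S(2,1) = 43.7700; S(2,2) = 33.4566
  k=3: S(3,0) = 65.4967; S(3,1) = 50.0638; S(3,2) = 38.2674; S(3,3) = 29.2505
  k=4: S(4,0) = 74.9147; S(4,1) = 57.2627; S(4,2) = 43.7700; S(4,3) = 33.4566; S(4,4) = 25.5733
Terminal payoffs V(N, i) = max(K - S_T, 0):
  V(4,0) = 0.000000; V(4,1) = 0.000000; V(4,2) = 0.000000; V(4,3) = 8.883434; V(4,4) = 16.766734
Backward induction: V(k, i) = exp(-r*dt) * [p * V(k+1, i) + (1-p) * V(k+1, i+1)].
  V(3,0) = exp(-r*dt) * [p*0.000000 + (1-p)*0.000000] = 0.000000
  V(3,1) = exp(-r*dt) * [p*0.000000 + (1-p)*0.000000] = 0.000000
  V(3,2) = exp(-r*dt) * [p*0.000000 + (1-p)*8.883434] = 3.937719
  V(3,3) = exp(-r*dt) * [p*8.883434 + (1-p)*16.766734] = 12.188873
  V(2,0) = exp(-r*dt) * [p*0.000000 + (1-p)*0.000000] = 0.000000
  V(2,1) = exp(-r*dt) * [p*0.000000 + (1-p)*3.937719] = 1.745455
  V(2,2) = exp(-r*dt) * [p*3.937719 + (1-p)*12.188873] = 7.511414
  V(1,0) = exp(-r*dt) * [p*0.000000 + (1-p)*1.745455] = 0.773700
  V(1,1) = exp(-r*dt) * [p*1.745455 + (1-p)*7.511414] = 4.264179
  V(0,0) = exp(-r*dt) * [p*0.773700 + (1-p)*4.264179] = 2.304452


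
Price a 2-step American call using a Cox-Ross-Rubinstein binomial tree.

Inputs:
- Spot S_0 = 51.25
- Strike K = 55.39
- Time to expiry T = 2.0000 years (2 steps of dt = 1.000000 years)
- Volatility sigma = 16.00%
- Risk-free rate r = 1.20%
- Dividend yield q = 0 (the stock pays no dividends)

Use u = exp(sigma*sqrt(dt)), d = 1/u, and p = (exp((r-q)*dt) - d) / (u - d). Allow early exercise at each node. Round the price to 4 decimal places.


dt = T/N = 1.000000
u = exp(sigma*sqrt(dt)) = 1.173511; d = 1/u = 0.852144
p = (exp((r-q)*dt) - d) / (u - d) = 0.497651
Discount per step: exp(-r*dt) = 0.988072
Stock lattice S(k, i) with i counting down-moves:
  k=0: S(0,0) = 51.2500
  k=1: S(1,0) = 60.1424; S(1,1) = 43.6724
  k=2: S(2,0) = 70.5778; S(2,1) = 51.2500; S(2,2) = 37.2151
Terminal payoffs V(N, i) = max(S_T - K, 0):
  V(2,0) = 15.187798; V(2,1) = 0.000000; V(2,2) = 0.000000
Backward induction: V(k, i) = exp(-r*dt) * [p * V(k+1, i) + (1-p) * V(k+1, i+1)]; then take max(V_cont, immediate exercise) for American.
  V(1,0) = exp(-r*dt) * [p*15.187798 + (1-p)*0.000000] = 7.468059; exercise = 4.752432; V(1,0) = max -> 7.468059
  V(1,1) = exp(-r*dt) * [p*0.000000 + (1-p)*0.000000] = 0.000000; exercise = 0.000000; V(1,1) = max -> 0.000000
  V(0,0) = exp(-r*dt) * [p*7.468059 + (1-p)*0.000000] = 3.672152; exercise = 0.000000; V(0,0) = max -> 3.672152

Answer: Price = V(0,0) = 3.6722


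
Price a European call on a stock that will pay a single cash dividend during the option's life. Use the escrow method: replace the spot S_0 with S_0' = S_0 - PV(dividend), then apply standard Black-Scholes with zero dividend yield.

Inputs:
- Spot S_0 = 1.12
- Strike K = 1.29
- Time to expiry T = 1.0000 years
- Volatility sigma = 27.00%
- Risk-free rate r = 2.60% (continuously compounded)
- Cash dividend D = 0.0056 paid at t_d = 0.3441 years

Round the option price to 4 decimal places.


PV(D) = D * exp(-r * t_d) = 0.0056 * 0.99109330 = 0.00555012
S_0' = S_0 - PV(D) = 1.1200 - 0.00555012 = 1.11444988
d1 = (ln(S_0'/K) + (r + sigma^2/2)*T) / (sigma*sqrt(T)) = -0.31048637
d2 = d1 - sigma*sqrt(T) = -0.58048637
exp(-rT) = 0.97433509
N(d1) = 0.37809556; N(d2) = 0.28079334
C = S_0' * N(d1) - K * exp(-rT) * N(d2) = 1.11444988 * 0.37809556 - 1.2900 * 0.97433509 * 0.28079334 = 0.0684

Answer: Price = 0.0684


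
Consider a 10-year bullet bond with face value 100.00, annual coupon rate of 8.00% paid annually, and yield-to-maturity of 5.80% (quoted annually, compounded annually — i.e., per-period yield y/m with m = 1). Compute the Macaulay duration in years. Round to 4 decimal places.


Answer: Macaulay duration = 7.4645 years

Derivation:
Coupon per period c = face * coupon_rate / m = 8.000000
Periods per year m = 1; per-period yield y/m = 0.058000
Number of cashflows N = 10
Cashflows (t years, CF_t, discount factor 1/(1+y/m)^(m*t), PV):
  t = 1.0000: CF_t = 8.000000, DF = 0.945180, PV = 7.561437
  t = 2.0000: CF_t = 8.000000, DF = 0.893364, PV = 7.146916
  t = 3.0000: CF_t = 8.000000, DF = 0.844390, PV = 6.755119
  t = 4.0000: CF_t = 8.000000, DF = 0.798100, PV = 6.384800
  t = 5.0000: CF_t = 8.000000, DF = 0.754348, PV = 6.034783
  t = 6.0000: CF_t = 8.000000, DF = 0.712994, PV = 5.703954
  t = 7.0000: CF_t = 8.000000, DF = 0.673908, PV = 5.391260
  t = 8.0000: CF_t = 8.000000, DF = 0.636964, PV = 5.095709
  t = 9.0000: CF_t = 8.000000, DF = 0.602045, PV = 4.816360
  t = 10.0000: CF_t = 108.000000, DF = 0.569041, PV = 61.456395
Price P = sum_t PV_t = 116.346732
Macaulay numerator sum_t t * PV_t:
  t * PV_t at t = 1.0000: 7.561437
  t * PV_t at t = 2.0000: 14.293831
  t * PV_t at t = 3.0000: 20.265356
  t * PV_t at t = 4.0000: 25.539201
  t * PV_t at t = 5.0000: 30.173914
  t * PV_t at t = 6.0000: 34.223721
  t * PV_t at t = 7.0000: 37.738823
  t * PV_t at t = 8.0000: 40.765674
  t * PV_t at t = 9.0000: 43.347244
  t * PV_t at t = 10.0000: 614.563946
Macaulay duration D = (sum_t t * PV_t) / P = 868.473148 / 116.346732 = 7.464525
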